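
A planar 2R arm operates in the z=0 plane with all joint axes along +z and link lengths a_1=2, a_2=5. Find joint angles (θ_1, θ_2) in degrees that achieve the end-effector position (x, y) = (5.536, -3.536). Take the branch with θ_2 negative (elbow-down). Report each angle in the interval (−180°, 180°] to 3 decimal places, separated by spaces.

cos θ_2 = (43.1506−2²−5²)/(2·2·5) = 0.7075; θ_2 = -44.9657° (elbow-down)
β = atan2(-3.5360,5.5360) = -32.5675°; ψ = atan2(-3.5334,5.5376) = -32.5408°
θ_1 = β − ψ = -0.0267°

-0.027 -44.966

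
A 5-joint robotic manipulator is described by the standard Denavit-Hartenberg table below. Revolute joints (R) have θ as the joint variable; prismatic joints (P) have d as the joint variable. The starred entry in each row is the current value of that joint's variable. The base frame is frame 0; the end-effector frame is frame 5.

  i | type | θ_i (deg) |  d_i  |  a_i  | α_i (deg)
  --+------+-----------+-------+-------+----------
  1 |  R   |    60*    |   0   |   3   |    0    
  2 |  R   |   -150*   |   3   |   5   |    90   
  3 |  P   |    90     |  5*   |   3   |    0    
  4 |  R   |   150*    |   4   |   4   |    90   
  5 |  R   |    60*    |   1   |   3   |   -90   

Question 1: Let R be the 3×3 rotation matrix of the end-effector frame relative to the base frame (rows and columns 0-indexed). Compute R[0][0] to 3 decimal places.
-0.866

End-effector x-axis (col 0 of R) = (-0.8660,0.2500,-0.4330)
R[0][0] = -0.8660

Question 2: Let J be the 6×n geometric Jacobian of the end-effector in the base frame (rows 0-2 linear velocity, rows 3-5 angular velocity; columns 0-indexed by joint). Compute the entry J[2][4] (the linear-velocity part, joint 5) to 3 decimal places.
axis z_4 = (0.0000,0.8660,0.5000); lever o_n−o_4 = (-2.5981,1.6160,-0.7990)
cross product → J_v[:, 4] = (-1.5000,-1.2990,2.2500)
J_ω[:, 4] = z_4
entry J[2][4] = 2.2500

2.250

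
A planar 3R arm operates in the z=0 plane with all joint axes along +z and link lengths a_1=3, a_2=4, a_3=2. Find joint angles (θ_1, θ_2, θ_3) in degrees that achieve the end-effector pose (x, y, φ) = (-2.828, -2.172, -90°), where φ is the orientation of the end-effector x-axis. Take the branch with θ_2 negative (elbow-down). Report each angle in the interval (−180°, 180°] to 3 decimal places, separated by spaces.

wrist centre = target − a_3·(cos φ, sin φ) = (-2.8280, -0.1720)
cos θ_2 = (8.0272−3²−4²)/(2·3·4) = -0.7072; θ_2 = -135.0077° (elbow-down)
β = atan2(-0.1720,-2.8280) = -176.5195°; ψ = atan2(-2.8280,0.1712) = -86.5359°
θ_1 = β − ψ = -89.9837°
θ_3 = φ − θ_1 − θ_2 = 134.9913° (wrapped to (-180°,180°])

-89.984 -135.008 134.991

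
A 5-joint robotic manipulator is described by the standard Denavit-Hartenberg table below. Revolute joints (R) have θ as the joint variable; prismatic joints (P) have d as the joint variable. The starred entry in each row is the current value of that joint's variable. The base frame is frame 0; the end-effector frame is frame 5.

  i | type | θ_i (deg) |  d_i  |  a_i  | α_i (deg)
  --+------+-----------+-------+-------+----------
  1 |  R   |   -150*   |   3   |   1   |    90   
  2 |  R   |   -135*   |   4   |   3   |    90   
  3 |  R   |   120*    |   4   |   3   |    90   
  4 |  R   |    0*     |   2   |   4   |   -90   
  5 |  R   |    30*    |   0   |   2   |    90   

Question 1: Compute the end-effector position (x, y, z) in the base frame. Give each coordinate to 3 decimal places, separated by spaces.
after link 1: o_1 = (-0.8660, -0.5000, 3.0000)
after link 2: o_2 = (-1.0289, 4.0248, 0.8787)
after link 3: o_3 = (-0.7970, 7.1586, 4.7678)
after link 4: o_4 = (-3.1932, 10.9299, 4.9572)
after link 5: o_5 = (-4.7538, 11.1836, 6.1820)

-4.754 11.184 6.182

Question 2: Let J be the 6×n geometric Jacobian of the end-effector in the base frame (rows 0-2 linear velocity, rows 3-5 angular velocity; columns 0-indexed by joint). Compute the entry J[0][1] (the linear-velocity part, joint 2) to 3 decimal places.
2.756

axis z_1 = (-0.5000,0.8660,0.0000); lever o_n−o_1 = (-3.8878,11.6836,3.1820)
cross product → J_v[:, 1] = (2.7557,1.5910,-2.4749)
J_ω[:, 1] = z_1
entry J[0][1] = 2.7557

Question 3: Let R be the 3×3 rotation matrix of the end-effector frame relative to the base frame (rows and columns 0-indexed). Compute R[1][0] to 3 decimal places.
End-effector x-axis (col 0 of R) = (-0.7803,0.1268,0.6124)
R[1][0] = 0.1268

0.127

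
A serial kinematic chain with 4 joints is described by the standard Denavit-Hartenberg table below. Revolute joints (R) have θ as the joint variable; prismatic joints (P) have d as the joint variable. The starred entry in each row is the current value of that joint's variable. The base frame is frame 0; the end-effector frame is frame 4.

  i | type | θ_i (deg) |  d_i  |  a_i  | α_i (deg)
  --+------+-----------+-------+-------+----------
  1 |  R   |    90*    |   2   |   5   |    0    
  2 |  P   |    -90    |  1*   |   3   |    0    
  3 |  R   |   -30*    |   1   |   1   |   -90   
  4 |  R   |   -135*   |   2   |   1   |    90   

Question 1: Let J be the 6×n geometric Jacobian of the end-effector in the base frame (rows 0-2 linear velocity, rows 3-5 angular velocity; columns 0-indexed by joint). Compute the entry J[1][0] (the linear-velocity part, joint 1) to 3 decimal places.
axis z_0 = ẑ; lever o_n−o_0 = (4.2537,6.5856,4.7071)
cross product → J_v[:, 0] = (-6.5856,4.2537,0.0000)
J_ω[:, 0] = z_0
entry J[1][0] = 4.2537

4.254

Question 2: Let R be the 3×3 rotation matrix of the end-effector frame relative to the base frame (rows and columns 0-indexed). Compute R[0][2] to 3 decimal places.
-0.612

End-effector z-axis (col 2 of R) = (-0.6124,0.3536,-0.7071)
R[0][2] = -0.6124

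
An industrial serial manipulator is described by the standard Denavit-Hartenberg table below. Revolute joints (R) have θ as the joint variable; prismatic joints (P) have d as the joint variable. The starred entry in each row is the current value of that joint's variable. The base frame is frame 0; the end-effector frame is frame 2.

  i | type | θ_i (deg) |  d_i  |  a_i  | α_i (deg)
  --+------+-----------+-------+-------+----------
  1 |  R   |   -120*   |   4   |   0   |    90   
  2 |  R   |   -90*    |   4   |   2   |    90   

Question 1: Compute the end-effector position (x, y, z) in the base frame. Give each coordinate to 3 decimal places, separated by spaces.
after link 1: o_1 = (0.0000, 0.0000, 4.0000)
after link 2: o_2 = (-3.4641, 2.0000, 2.0000)

-3.464 2.000 2.000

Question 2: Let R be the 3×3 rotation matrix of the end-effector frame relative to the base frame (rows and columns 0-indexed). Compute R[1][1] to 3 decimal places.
End-effector y-axis (col 1 of R) = (-0.8660,0.5000,0.0000)
R[1][1] = 0.5000

0.500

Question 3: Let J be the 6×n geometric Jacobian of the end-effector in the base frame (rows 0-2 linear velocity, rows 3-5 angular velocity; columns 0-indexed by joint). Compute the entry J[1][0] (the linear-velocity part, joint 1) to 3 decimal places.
-3.464

axis z_0 = ẑ; lever o_n−o_0 = (-3.4641,2.0000,2.0000)
cross product → J_v[:, 0] = (-2.0000,-3.4641,0.0000)
J_ω[:, 0] = z_0
entry J[1][0] = -3.4641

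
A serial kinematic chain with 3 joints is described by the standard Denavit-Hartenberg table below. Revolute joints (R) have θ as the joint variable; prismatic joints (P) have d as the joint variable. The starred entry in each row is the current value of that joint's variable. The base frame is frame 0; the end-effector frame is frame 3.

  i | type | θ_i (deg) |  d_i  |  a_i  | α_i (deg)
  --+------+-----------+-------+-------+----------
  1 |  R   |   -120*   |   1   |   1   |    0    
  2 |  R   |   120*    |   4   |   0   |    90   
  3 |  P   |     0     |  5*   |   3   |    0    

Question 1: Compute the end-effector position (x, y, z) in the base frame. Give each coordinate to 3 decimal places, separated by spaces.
2.500 -5.866 5.000

after link 1: o_1 = (-0.5000, -0.8660, 1.0000)
after link 2: o_2 = (-0.5000, -0.8660, 5.0000)
after link 3: o_3 = (2.5000, -5.8660, 5.0000)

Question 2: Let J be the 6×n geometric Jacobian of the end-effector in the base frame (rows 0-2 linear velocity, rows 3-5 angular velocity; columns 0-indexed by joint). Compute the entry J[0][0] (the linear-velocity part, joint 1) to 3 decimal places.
5.866

axis z_0 = ẑ; lever o_n−o_0 = (2.5000,-5.8660,5.0000)
cross product → J_v[:, 0] = (5.8660,2.5000,-0.0000)
J_ω[:, 0] = z_0
entry J[0][0] = 5.8660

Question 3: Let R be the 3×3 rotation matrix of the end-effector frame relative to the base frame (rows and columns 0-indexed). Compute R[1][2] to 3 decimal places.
-1.000

End-effector z-axis (col 2 of R) = (0.0000,-1.0000,0.0000)
R[1][2] = -1.0000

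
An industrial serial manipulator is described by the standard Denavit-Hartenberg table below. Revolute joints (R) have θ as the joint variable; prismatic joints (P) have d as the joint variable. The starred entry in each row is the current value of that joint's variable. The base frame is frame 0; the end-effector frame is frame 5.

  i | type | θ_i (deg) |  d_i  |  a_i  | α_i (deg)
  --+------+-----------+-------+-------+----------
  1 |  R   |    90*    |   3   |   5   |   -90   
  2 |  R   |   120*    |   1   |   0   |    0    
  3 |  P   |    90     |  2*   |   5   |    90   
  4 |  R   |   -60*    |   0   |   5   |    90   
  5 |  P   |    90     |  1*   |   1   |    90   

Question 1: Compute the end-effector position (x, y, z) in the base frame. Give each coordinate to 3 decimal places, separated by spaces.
after link 1: o_1 = (0.0000, 5.0000, 3.0000)
after link 2: o_2 = (-1.0000, 5.0000, 3.0000)
after link 3: o_3 = (-3.0000, 0.6699, 5.5000)
after link 4: o_4 = (1.3301, -1.4952, 6.7500)
after link 5: o_5 = (1.8301, -1.2452, 5.4510)

1.830 -1.245 5.451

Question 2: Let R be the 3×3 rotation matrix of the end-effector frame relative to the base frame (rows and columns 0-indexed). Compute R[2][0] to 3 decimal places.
End-effector x-axis (col 0 of R) = (-0.0000,-0.5000,-0.8660)
R[2][0] = -0.8660

-0.866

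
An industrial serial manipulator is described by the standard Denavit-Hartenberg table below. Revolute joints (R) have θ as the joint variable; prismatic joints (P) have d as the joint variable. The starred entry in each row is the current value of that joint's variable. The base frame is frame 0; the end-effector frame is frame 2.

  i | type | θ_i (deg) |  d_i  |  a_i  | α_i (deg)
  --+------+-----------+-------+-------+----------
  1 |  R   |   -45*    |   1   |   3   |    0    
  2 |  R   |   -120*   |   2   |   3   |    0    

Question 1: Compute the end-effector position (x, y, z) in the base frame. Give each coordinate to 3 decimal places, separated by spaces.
-0.776 -2.898 3.000

after link 1: o_1 = (2.1213, -2.1213, 1.0000)
after link 2: o_2 = (-0.7765, -2.8978, 3.0000)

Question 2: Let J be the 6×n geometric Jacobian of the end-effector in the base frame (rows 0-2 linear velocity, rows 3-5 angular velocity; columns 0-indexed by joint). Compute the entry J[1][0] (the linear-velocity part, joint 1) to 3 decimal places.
axis z_0 = ẑ; lever o_n−o_0 = (-0.7765,-2.8978,3.0000)
cross product → J_v[:, 0] = (2.8978,-0.7765,0.0000)
J_ω[:, 0] = z_0
entry J[1][0] = -0.7765

-0.776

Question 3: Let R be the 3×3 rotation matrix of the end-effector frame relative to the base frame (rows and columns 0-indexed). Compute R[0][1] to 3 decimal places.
0.259

End-effector y-axis (col 1 of R) = (0.2588,-0.9659,0.0000)
R[0][1] = 0.2588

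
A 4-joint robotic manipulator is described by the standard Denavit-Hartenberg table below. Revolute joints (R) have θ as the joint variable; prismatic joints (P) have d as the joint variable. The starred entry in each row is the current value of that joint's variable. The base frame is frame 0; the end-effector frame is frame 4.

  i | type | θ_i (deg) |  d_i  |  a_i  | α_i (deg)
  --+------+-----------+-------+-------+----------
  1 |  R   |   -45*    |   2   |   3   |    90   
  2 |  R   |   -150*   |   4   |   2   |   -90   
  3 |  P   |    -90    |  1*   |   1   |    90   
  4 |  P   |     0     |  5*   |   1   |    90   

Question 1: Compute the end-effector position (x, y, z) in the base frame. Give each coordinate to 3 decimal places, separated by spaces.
0.069 -8.555 2.634

after link 1: o_1 = (2.1213, -2.1213, 2.0000)
after link 2: o_2 = (-1.9319, -3.7250, 1.0000)
after link 3: o_3 = (-2.2854, -4.7857, 0.1340)
after link 4: o_4 = (0.0694, -8.5546, 2.6340)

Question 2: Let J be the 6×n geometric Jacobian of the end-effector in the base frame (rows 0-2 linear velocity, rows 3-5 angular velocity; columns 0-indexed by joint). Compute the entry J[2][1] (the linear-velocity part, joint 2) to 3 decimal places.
axis z_1 = (-0.7071,-0.7071,0.0000); lever o_n−o_1 = (-2.0520,-6.4333,0.6340)
cross product → J_v[:, 1] = (-0.4483,0.4483,3.0981)
J_ω[:, 1] = z_1
entry J[2][1] = 3.0981

3.098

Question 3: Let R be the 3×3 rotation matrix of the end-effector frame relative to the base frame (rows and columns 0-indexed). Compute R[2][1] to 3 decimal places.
0.500

End-effector y-axis (col 1 of R) = (0.6124,-0.6124,0.5000)
R[2][1] = 0.5000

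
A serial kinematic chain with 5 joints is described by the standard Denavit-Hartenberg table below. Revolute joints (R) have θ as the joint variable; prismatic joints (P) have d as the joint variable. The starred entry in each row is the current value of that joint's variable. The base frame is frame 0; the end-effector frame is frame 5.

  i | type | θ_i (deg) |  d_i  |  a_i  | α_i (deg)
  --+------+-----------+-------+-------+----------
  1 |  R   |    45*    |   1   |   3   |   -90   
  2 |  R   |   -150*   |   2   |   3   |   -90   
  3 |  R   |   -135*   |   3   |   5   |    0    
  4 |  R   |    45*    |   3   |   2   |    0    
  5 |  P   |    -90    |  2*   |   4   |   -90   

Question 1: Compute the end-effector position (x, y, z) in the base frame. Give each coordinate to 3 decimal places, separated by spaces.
after link 1: o_1 = (2.1213, 2.1213, 1.0000)
after link 2: o_2 = (-1.1300, 1.6984, 2.5000)
after link 3: o_3 = (-0.4043, 7.4241, 3.3303)
after link 4: o_4 = (-0.7578, 9.8990, 5.9284)
after link 5: o_5 = (2.3988, 13.0556, 5.6604)

2.399 13.056 5.660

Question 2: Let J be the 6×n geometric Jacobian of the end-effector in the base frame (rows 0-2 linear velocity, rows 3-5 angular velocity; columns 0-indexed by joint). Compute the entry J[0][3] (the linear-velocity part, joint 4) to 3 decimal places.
-4.053

axis z_3 = (0.3536,0.3536,0.8660); lever o_n−o_3 = (2.8030,5.6315,2.3301)
cross product → J_v[:, 3] = (-4.0532,1.6037,1.0000)
J_ω[:, 3] = z_3
entry J[0][3] = -4.0532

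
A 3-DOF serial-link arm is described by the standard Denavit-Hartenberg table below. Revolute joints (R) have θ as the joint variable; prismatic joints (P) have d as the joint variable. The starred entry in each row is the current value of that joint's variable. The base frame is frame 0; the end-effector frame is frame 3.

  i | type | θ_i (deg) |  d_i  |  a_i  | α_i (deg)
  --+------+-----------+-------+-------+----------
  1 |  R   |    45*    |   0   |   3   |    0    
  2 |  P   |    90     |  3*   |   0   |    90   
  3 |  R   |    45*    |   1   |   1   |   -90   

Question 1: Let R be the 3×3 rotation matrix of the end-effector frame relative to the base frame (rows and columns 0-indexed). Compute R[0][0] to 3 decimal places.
-0.500

End-effector x-axis (col 0 of R) = (-0.5000,0.5000,0.7071)
R[0][0] = -0.5000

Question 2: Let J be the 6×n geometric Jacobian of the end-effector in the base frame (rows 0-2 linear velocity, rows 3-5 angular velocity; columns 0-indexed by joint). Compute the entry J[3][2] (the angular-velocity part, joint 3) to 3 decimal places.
0.707

axis z_2 = (0.7071,0.7071,0.0000); lever o_n−o_2 = (0.2071,1.2071,0.7071)
cross product → J_v[:, 2] = (0.5000,-0.5000,0.7071)
J_ω[:, 2] = z_2
entry J[3][2] = 0.7071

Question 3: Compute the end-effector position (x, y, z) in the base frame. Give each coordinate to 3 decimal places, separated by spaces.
after link 1: o_1 = (2.1213, 2.1213, 0.0000)
after link 2: o_2 = (2.1213, 2.1213, 3.0000)
after link 3: o_3 = (2.3284, 3.3284, 3.7071)

2.328 3.328 3.707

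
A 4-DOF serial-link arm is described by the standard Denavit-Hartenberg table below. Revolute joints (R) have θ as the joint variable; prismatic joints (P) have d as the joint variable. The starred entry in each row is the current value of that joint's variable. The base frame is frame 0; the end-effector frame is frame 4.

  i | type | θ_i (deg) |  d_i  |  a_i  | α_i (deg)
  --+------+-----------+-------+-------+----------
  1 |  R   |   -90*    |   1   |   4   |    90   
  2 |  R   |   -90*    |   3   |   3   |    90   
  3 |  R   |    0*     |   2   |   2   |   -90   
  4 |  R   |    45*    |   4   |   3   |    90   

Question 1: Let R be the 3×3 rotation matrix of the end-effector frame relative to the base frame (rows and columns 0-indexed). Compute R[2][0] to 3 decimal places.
End-effector x-axis (col 0 of R) = (-0.0000,-0.7071,-0.7071)
R[2][0] = -0.7071

-0.707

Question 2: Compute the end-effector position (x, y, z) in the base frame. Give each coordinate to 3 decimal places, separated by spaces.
after link 1: o_1 = (0.0000, -4.0000, 1.0000)
after link 2: o_2 = (-3.0000, -4.0000, -2.0000)
after link 3: o_3 = (-3.0000, -2.0000, -4.0000)
after link 4: o_4 = (-7.0000, -4.1213, -6.1213)

-7.000 -4.121 -6.121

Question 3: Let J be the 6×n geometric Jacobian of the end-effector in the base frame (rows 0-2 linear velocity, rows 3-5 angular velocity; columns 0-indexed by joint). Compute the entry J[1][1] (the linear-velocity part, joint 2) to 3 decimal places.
axis z_1 = (-1.0000,-0.0000,0.0000); lever o_n−o_1 = (-7.0000,-0.1213,-7.1213)
cross product → J_v[:, 1] = (0.0000,-7.1213,0.1213)
J_ω[:, 1] = z_1
entry J[1][1] = -7.1213

-7.121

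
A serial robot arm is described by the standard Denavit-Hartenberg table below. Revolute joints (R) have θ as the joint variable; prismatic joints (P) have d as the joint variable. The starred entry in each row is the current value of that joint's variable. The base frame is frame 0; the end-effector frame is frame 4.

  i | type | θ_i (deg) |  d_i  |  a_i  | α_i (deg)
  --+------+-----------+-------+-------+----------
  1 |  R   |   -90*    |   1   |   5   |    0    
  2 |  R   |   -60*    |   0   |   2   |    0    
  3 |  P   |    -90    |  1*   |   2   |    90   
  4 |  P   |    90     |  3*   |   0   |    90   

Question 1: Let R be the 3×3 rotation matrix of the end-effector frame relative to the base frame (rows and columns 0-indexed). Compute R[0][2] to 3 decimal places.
End-effector z-axis (col 2 of R) = (-0.5000,0.8660,-0.0000)
R[0][2] = -0.5000

-0.500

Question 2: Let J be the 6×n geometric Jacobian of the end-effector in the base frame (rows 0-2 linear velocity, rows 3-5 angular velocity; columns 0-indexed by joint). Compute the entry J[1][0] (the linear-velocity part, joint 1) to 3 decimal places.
axis z_0 = ẑ; lever o_n−o_0 = (-0.1340,-2.7679,2.0000)
cross product → J_v[:, 0] = (2.7679,-0.1340,0.0000)
J_ω[:, 0] = z_0
entry J[1][0] = -0.1340

-0.134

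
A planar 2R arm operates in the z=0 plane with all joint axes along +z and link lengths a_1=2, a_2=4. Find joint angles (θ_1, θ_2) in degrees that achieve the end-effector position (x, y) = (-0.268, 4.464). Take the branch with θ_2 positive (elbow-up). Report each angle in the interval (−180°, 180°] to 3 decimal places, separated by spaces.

29.998 90.003

cos θ_2 = (19.9991−2²−4²)/(2·2·4) = -0.0001; θ_2 = 90.0032° (elbow-up)
β = atan2(4.4640,-0.2680) = 93.4357°; ψ = atan2(4.0000,1.9998) = 63.4375°
θ_1 = β − ψ = 29.9982°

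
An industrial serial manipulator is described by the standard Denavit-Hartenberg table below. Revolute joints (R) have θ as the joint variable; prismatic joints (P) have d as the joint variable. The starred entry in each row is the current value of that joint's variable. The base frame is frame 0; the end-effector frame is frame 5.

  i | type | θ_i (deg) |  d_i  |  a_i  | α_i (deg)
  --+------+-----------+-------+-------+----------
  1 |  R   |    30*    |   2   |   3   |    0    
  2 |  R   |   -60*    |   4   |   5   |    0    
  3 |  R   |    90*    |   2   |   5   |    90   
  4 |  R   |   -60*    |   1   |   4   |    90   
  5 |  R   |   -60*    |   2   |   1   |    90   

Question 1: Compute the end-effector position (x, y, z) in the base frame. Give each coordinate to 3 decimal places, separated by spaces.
after link 1: o_1 = (2.5981, 1.5000, 2.0000)
after link 2: o_2 = (6.9282, -1.0000, 6.0000)
after link 3: o_3 = (9.4282, 3.3301, 8.0000)
after link 4: o_4 = (11.2942, 4.5622, 4.5359)
after link 5: o_5 = (9.8032, 3.7117, 3.1029)

9.803 3.712 3.103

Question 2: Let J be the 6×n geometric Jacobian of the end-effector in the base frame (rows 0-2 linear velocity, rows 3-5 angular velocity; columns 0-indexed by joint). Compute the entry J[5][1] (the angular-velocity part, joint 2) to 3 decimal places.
1.000

axis z_1 = (0.0000,0.0000,1.0000); lever o_n−o_1 = (7.2051,2.2117,1.1029)
cross product → J_v[:, 1] = (-2.2117,7.2051,0.0000)
J_ω[:, 1] = z_1
entry J[5][1] = 1.0000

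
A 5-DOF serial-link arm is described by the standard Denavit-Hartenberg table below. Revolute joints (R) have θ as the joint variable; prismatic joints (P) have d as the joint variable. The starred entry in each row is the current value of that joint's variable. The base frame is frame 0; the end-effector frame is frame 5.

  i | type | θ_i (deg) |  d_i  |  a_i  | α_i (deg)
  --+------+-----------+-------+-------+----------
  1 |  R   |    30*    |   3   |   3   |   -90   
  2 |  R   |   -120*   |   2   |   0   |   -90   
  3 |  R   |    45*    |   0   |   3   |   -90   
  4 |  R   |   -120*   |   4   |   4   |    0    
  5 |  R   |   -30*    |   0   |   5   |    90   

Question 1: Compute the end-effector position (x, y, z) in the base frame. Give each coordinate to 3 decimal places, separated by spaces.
after link 1: o_1 = (2.5981, 1.5000, 3.0000)
after link 2: o_2 = (1.5981, 3.2321, 3.0000)
after link 3: o_3 = (1.7402, 0.8646, 4.8371)
after link 4: o_4 = (6.8825, 2.2005, 2.8949)
after link 5: o_5 = (8.5524, 6.7002, 1.4933)

8.552 6.700 1.493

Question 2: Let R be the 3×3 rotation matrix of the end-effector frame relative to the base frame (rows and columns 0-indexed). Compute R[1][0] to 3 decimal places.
End-effector x-axis (col 0 of R) = (0.3340,0.8999,-0.2803)
R[1][0] = 0.8999

0.900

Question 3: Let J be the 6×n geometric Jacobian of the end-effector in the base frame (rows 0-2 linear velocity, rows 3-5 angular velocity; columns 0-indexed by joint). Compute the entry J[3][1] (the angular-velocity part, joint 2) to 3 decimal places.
-0.500

axis z_1 = (-0.5000,0.8660,0.0000); lever o_n−o_1 = (5.9543,5.2002,-1.5067)
cross product → J_v[:, 1] = (-1.3049,-0.7534,-7.7567)
J_ω[:, 1] = z_1
entry J[3][1] = -0.5000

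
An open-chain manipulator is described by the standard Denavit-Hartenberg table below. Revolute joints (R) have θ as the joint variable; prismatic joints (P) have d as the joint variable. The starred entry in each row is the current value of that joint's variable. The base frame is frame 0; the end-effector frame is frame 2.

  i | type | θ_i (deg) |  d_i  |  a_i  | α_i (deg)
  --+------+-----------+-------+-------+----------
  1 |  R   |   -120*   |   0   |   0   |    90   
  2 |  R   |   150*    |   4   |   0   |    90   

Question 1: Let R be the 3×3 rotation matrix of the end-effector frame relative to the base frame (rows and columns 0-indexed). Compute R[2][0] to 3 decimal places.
0.500

End-effector x-axis (col 0 of R) = (0.4330,0.7500,0.5000)
R[2][0] = 0.5000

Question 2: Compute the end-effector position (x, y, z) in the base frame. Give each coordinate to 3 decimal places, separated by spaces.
-3.464 2.000 0.000

after link 1: o_1 = (0.0000, 0.0000, 0.0000)
after link 2: o_2 = (-3.4641, 2.0000, 0.0000)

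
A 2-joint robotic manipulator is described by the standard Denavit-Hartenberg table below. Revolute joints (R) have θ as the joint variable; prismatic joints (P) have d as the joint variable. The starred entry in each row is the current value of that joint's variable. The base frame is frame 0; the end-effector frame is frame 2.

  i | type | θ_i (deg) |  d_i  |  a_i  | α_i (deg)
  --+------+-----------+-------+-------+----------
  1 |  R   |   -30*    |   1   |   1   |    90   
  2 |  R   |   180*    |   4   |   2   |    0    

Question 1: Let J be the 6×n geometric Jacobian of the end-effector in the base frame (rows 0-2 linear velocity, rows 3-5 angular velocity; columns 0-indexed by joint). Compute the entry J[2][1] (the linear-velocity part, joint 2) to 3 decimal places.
-2.000

axis z_1 = (-0.5000,-0.8660,0.0000); lever o_n−o_1 = (-3.7321,-2.4641,0.0000)
cross product → J_v[:, 1] = (-0.0000,-0.0000,-2.0000)
J_ω[:, 1] = z_1
entry J[2][1] = -2.0000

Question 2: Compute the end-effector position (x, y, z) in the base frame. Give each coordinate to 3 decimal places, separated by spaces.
after link 1: o_1 = (0.8660, -0.5000, 1.0000)
after link 2: o_2 = (-2.8660, -2.9641, 1.0000)

-2.866 -2.964 1.000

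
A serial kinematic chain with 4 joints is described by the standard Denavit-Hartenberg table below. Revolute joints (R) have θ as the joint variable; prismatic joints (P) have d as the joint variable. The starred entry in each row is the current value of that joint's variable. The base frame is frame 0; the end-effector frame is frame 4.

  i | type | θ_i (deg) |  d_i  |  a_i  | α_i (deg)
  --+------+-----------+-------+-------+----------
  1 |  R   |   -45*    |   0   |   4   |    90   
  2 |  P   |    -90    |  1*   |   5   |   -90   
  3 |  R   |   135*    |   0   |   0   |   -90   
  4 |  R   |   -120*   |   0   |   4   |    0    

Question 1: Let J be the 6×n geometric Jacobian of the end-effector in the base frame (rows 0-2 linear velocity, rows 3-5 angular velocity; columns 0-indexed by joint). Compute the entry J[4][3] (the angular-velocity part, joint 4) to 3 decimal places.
axis z_3 = (-0.5000,-0.5000,0.7071); lever o_n−o_3 = (1.4495,-3.4495,-1.4142)
cross product → J_v[:, 3] = (3.1463,0.3178,2.4495)
J_ω[:, 3] = z_3
entry J[4][3] = -0.5000

-0.500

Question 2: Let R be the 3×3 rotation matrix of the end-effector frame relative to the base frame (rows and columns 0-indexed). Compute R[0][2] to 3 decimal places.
End-effector z-axis (col 2 of R) = (-0.5000,-0.5000,0.7071)
R[0][2] = -0.5000

-0.500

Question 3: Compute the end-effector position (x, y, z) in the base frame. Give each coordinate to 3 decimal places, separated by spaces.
3.571 -6.985 -6.414

after link 1: o_1 = (2.8284, -2.8284, 0.0000)
after link 2: o_2 = (2.1213, -3.5355, -5.0000)
after link 3: o_3 = (2.1213, -3.5355, -5.0000)
after link 4: o_4 = (3.5708, -6.9850, -6.4142)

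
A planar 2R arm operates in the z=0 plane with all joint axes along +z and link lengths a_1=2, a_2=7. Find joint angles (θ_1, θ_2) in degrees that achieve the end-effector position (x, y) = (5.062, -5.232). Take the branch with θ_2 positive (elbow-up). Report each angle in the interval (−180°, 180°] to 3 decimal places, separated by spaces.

cos θ_2 = (52.9977−2²−7²)/(2·2·7) = -0.0001; θ_2 = 90.0048° (elbow-up)
β = atan2(-5.2320,5.0620) = -45.9461°; ψ = atan2(7.0000,1.9994) = 74.0590°
θ_1 = β − ψ = -120.0051°

-120.005 90.005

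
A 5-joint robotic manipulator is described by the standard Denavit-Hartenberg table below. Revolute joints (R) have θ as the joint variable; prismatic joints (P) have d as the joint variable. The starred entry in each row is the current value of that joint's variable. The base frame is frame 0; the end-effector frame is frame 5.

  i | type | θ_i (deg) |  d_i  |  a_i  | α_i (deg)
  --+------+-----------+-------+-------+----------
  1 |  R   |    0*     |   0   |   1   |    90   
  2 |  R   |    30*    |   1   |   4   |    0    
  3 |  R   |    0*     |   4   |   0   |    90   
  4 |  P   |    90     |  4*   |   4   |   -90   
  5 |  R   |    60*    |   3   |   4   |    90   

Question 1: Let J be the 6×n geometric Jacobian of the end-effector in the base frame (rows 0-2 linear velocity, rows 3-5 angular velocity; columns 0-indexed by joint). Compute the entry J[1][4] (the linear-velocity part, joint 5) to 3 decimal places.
3.464

axis z_4 = (-0.8660,-0.0000,-0.5000); lever o_n−o_4 = (-4.3301,-2.0000,1.5000)
cross product → J_v[:, 4] = (-1.0000,3.4641,1.7321)
J_ω[:, 4] = z_4
entry J[1][4] = 3.4641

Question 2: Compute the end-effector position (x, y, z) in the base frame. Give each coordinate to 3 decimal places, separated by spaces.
after link 1: o_1 = (1.0000, 0.0000, 0.0000)
after link 2: o_2 = (4.4641, -1.0000, 2.0000)
after link 3: o_3 = (4.4641, -5.0000, 2.0000)
after link 4: o_4 = (6.4641, -9.0000, -1.4641)
after link 5: o_5 = (2.1340, -11.0000, 0.0359)

2.134 -11.000 0.036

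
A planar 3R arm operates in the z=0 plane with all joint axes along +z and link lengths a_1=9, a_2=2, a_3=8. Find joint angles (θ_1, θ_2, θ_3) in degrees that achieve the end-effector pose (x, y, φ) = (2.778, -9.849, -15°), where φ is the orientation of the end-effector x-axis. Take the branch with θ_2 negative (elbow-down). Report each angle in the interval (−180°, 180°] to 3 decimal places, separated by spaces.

-109.940 -89.999 -175.062

wrist centre = target − a_3·(cos φ, sin φ) = (-4.9494, -7.7784)
cos θ_2 = (85.0009−9²−2²)/(2·9·2) = 0.0000; θ_2 = -89.9986° (elbow-down)
β = atan2(-7.7784,-4.9494) = -122.4685°; ψ = atan2(-2.0000,9.0000) = -12.5287°
θ_1 = β − ψ = -109.9398°
θ_3 = φ − θ_1 − θ_2 = -175.0616° (wrapped to (-180°,180°])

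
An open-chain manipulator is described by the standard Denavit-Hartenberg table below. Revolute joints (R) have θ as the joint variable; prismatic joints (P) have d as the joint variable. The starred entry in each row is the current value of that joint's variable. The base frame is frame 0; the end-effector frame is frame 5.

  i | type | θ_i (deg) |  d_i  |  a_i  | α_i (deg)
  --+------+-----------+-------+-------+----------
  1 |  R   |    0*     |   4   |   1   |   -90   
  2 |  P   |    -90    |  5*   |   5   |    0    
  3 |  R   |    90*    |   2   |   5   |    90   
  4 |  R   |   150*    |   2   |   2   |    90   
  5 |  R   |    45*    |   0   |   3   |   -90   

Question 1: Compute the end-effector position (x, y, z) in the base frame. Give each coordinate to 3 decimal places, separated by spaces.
2.431 9.061 13.121

after link 1: o_1 = (1.0000, 0.0000, 4.0000)
after link 2: o_2 = (1.0000, 5.0000, 9.0000)
after link 3: o_3 = (6.0000, 7.0000, 9.0000)
after link 4: o_4 = (4.2679, 8.0000, 11.0000)
after link 5: o_5 = (2.4308, 9.0607, 13.1213)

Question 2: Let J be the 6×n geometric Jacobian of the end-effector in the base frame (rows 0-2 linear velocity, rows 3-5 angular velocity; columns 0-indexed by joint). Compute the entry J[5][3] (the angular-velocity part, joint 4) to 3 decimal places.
1.000

axis z_3 = (0.0000,-0.0000,1.0000); lever o_n−o_3 = (-3.5692,2.0607,4.1213)
cross product → J_v[:, 3] = (-2.0607,-3.5692,-0.0000)
J_ω[:, 3] = z_3
entry J[5][3] = 1.0000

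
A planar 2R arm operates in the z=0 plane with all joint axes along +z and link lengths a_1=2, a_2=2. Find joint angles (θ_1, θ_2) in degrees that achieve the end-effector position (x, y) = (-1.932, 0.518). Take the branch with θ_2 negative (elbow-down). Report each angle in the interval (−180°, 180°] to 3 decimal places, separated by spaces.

cos θ_2 = (4.0009−2²−2²)/(2·2·2) = -0.4999; θ_2 = -119.9922° (elbow-down)
β = atan2(0.5180,-1.9320) = 164.9911°; ψ = atan2(-1.7322,1.0002) = -59.9961°
θ_1 = β − ψ = 224.9872°

-135.013 -119.992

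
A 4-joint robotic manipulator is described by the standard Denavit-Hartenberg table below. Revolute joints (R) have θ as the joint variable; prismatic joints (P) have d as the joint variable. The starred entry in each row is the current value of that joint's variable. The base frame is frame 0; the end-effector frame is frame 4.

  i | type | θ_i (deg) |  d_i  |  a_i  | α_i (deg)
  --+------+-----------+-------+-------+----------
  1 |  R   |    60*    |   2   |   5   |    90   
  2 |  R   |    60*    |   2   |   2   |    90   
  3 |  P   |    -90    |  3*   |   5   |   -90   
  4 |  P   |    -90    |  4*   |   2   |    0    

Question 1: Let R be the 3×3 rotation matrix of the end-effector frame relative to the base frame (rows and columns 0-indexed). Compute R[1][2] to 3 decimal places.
0.433

End-effector z-axis (col 2 of R) = (0.2500,0.4330,0.8660)
R[1][2] = 0.4330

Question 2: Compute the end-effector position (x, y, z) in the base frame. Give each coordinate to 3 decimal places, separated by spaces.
3.567 12.178 4.696

after link 1: o_1 = (2.5000, 4.3301, 2.0000)
after link 2: o_2 = (4.7321, 4.1962, 3.7321)
after link 3: o_3 = (1.7010, 8.9462, 2.2321)
after link 4: o_4 = (3.5670, 12.1782, 4.6962)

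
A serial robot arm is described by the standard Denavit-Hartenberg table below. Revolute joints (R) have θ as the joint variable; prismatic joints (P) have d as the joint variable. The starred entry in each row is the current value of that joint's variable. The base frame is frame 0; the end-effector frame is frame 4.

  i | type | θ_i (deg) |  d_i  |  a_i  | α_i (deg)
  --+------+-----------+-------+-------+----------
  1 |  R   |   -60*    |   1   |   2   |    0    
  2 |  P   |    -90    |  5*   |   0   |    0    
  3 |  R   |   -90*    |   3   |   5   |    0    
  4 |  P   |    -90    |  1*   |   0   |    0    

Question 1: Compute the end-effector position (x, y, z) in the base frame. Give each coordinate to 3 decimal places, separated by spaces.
-1.500 2.598 10.000

after link 1: o_1 = (1.0000, -1.7321, 1.0000)
after link 2: o_2 = (1.0000, -1.7321, 6.0000)
after link 3: o_3 = (-1.5000, 2.5981, 9.0000)
after link 4: o_4 = (-1.5000, 2.5981, 10.0000)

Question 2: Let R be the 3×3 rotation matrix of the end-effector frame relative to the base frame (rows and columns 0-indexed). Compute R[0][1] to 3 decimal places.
End-effector y-axis (col 1 of R) = (-0.5000,0.8660,0.0000)
R[0][1] = -0.5000

-0.500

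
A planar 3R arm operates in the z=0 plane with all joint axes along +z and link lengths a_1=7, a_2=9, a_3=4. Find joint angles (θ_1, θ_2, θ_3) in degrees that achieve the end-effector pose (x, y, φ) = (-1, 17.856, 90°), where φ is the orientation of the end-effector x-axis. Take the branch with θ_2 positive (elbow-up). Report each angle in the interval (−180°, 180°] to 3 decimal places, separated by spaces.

wrist centre = target − a_3·(cos φ, sin φ) = (-1.0000, 13.8560)
cos θ_2 = (192.9887−7²−9²)/(2·7·9) = 0.4999; θ_2 = 60.0059° (elbow-up)
β = atan2(13.8560,-1.0000) = 94.1279°; ψ = atan2(7.7947,11.4992) = 34.1313°
θ_1 = β − ψ = 59.9967°
θ_3 = φ − θ_1 − θ_2 = -30.0026° (wrapped to (-180°,180°])

59.997 60.006 -30.003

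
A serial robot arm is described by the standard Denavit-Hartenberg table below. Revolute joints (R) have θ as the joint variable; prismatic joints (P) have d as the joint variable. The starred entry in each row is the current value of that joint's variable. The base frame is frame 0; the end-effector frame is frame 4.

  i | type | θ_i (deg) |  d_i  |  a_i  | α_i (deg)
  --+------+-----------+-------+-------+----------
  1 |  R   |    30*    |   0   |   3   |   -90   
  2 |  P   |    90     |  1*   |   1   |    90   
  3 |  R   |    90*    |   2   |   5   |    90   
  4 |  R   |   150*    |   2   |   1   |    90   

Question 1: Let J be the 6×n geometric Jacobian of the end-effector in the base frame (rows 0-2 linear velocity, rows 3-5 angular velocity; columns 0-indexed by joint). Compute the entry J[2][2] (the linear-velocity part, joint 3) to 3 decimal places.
4.134

axis z_2 = (0.8660,0.5000,0.0000); lever o_n−o_2 = (0.0981,4.8301,-2.0000)
cross product → J_v[:, 2] = (-1.0000,1.7321,4.1340)
J_ω[:, 2] = z_2
entry J[2][2] = 4.1340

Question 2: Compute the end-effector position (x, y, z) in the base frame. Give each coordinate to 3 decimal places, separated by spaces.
after link 1: o_1 = (2.5981, 1.5000, 0.0000)
after link 2: o_2 = (2.0981, 2.3660, -1.0000)
after link 3: o_3 = (1.3301, 7.6962, -1.0000)
after link 4: o_4 = (2.1962, 7.1962, -3.0000)

2.196 7.196 -3.000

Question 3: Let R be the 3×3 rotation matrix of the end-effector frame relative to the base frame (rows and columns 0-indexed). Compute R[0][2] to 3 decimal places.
0.500

End-effector z-axis (col 2 of R) = (0.5000,0.8660,0.0000)
R[0][2] = 0.5000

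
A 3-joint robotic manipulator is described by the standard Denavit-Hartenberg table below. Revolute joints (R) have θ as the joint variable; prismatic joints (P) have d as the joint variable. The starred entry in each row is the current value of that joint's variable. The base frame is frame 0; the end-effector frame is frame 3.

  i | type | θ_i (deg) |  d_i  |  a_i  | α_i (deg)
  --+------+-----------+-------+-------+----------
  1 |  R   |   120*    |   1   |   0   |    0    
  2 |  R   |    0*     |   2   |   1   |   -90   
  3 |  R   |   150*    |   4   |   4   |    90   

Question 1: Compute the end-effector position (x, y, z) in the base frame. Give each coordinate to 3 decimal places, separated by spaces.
after link 1: o_1 = (0.0000, 0.0000, 1.0000)
after link 2: o_2 = (-0.5000, 0.8660, 3.0000)
after link 3: o_3 = (-2.2321, -4.1340, 1.0000)

-2.232 -4.134 1.000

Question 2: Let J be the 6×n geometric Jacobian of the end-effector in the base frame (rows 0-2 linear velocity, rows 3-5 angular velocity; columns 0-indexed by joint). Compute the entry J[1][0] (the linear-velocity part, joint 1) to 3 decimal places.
-2.232

axis z_0 = ẑ; lever o_n−o_0 = (-2.2321,-4.1340,1.0000)
cross product → J_v[:, 0] = (4.1340,-2.2321,0.0000)
J_ω[:, 0] = z_0
entry J[1][0] = -2.2321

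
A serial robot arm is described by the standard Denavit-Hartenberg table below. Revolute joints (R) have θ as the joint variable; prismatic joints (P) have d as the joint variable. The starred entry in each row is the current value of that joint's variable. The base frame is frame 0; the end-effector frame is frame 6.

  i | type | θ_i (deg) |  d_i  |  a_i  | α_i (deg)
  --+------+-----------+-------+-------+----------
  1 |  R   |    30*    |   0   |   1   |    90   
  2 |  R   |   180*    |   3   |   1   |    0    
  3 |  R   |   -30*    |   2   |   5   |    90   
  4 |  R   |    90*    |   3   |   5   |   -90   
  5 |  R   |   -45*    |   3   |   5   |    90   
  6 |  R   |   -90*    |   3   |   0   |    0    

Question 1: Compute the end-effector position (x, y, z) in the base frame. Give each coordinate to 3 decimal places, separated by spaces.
after link 1: o_1 = (0.8660, 0.5000, 0.0000)
after link 2: o_2 = (1.5000, -2.5981, 0.0000)
after link 3: o_3 = (-1.2500, -6.4952, 2.5000)
after link 4: o_4 = (2.5490, -10.0753, 5.0981)
after link 5: o_5 = (8.0977, -10.9543, 6.6599)
after link 6: o_6 = (7.9556, -8.5868, 8.4971)

7.956 -8.587 8.497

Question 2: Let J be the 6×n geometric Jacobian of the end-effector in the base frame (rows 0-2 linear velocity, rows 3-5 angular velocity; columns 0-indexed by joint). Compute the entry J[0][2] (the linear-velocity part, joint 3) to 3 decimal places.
axis z_2 = (0.5000,-0.8660,0.0000); lever o_n−o_2 = (6.4556,-5.9887,8.4971)
cross product → J_v[:, 2] = (-7.3587,-4.2485,2.5964)
J_ω[:, 2] = z_2
entry J[0][2] = -7.3587

-7.359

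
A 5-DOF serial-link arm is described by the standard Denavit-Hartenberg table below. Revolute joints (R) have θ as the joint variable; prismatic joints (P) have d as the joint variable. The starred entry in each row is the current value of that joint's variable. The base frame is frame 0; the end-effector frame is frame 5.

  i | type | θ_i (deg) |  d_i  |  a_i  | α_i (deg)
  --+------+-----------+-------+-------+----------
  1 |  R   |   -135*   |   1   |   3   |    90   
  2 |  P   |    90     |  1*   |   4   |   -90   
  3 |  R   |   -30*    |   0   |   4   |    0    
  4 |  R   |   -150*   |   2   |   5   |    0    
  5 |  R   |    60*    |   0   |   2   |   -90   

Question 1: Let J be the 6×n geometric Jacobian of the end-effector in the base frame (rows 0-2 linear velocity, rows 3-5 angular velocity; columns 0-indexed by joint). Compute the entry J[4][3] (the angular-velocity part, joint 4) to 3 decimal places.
0.707

axis z_3 = (0.7071,0.7071,0.0000); lever o_n−o_3 = (0.1895,2.6390,-6.0000)
cross product → J_v[:, 3] = (-4.2426,4.2426,1.7321)
J_ω[:, 3] = z_3
entry J[4][3] = 0.7071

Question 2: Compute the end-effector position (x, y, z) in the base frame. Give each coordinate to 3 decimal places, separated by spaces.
after link 1: o_1 = (-2.1213, -2.1213, 1.0000)
after link 2: o_2 = (-2.8284, -1.4142, 5.0000)
after link 3: o_3 = (-4.2426, -0.0000, 8.4641)
after link 4: o_4 = (-2.8284, 1.4142, 3.4641)
after link 5: o_5 = (-4.0532, 2.6390, 2.4641)

-4.053 2.639 2.464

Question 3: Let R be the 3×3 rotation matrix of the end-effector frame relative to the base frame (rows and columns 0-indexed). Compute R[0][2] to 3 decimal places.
-0.354

End-effector z-axis (col 2 of R) = (-0.3536,0.3536,0.8660)
R[0][2] = -0.3536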